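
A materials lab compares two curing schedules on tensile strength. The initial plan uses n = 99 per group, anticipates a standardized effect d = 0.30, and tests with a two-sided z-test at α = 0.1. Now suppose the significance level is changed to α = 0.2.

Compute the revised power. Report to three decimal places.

Power ≈ 0.797

δ = d·√(n/2) = 0.30 × √(99/2) = 2.1107 (unchanged). New critical value: z_{0.1} = 1.282.
Revised power = Φ(δ − 1.282) + Φ(−δ − 1.282) = Φ(0.829) + Φ(-3.392) = 0.7965 + 0.0003 = 0.7968.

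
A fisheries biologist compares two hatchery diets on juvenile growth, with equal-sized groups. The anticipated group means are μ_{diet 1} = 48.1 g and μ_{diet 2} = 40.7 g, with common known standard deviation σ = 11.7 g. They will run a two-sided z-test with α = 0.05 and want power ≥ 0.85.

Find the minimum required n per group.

n = 45 per group

Standardized effect: d = |μ_{diet 1} − μ_{diet 2}| / σ = |48.1 − 40.7| / 11.7 = 0.6325
Set Φ(δ − 1.960) = 0.85; then δ − 1.960 = Φ⁻¹(0.85) = 1.036, giving δ = 2.996.
(Ignoring the negligible lower-tail rejection probability gives the usual closed-form inversion.)
δ = d·√(n/2) ⇒ n = 2(δ/d)² = 2 × (2.996 / 0.6325)² = 44.89.
Round up to the next whole unit.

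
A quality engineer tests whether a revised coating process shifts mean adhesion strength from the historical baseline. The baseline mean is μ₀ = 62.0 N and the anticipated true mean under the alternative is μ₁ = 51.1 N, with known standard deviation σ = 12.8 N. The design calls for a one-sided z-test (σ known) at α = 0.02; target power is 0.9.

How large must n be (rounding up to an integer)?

Standardized effect: d = |μ₁ − μ₀| / σ = |51.1 − 62.0| / 12.8 = 0.8516
For power 0.9 need Φ(δ − z_{0.02}) = 0.9, so δ = z_{0.02} + z_{0.10} = 2.054 + 1.282 = 3.335.
δ = d·√n ⇒ n = (δ/d)² = (3.335 / 0.8516)² = 15.34.
Rounding up, n = 16.

n = 16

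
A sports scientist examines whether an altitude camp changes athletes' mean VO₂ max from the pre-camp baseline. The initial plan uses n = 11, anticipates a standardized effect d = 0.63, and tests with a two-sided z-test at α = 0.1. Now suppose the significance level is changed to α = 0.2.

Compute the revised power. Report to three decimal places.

Power ≈ 0.791

δ = d·√n = 0.63 × √11 = 2.0895 (unchanged). New critical value: z_{0.1} = 1.282.
Revised power = Φ(δ − 1.282) + Φ(−δ − 1.282) = Φ(0.808) + Φ(-3.371) = 0.7904 + 0.0004 = 0.7908.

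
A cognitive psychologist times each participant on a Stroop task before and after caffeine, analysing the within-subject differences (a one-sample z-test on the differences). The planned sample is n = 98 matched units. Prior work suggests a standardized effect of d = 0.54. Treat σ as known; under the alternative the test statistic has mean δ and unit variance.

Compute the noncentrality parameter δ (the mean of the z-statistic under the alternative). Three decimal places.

δ = d·√n = 0.54 × √98 = 5.3457

δ ≈ 5.346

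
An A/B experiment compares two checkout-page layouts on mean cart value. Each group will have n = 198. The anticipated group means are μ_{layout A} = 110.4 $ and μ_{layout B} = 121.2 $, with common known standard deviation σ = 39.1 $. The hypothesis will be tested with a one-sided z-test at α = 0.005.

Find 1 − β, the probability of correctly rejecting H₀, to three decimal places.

Standardized effect: d = |μ_{layout A} − μ_{layout B}| / σ = |110.4 − 121.2| / 39.1 = 0.2762
Noncentrality parameter: δ = d·√(n/2) = 0.2762 × √(198/2) = 2.7483
Critical value for a one-sided test at α = 0.005: z_α = 2.576.
Power = Φ(δ − 2.576) = Φ(0.172) = 0.5685.

Power ≈ 0.568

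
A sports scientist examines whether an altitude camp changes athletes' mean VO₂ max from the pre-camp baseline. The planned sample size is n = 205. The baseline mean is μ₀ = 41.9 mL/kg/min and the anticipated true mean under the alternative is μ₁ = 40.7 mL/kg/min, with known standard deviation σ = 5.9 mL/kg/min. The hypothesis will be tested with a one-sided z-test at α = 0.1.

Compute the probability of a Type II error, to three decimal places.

Standardized effect: d = |μ₁ − μ₀| / σ = |40.7 − 41.9| / 5.9 = 0.2034
Noncentrality parameter: λ = d·√n = 0.2034 × √205 = 2.9121
Critical value for a one-sided test at α = 0.1: z_α = 1.282.
Power = Φ(λ − 1.282) = Φ(1.631) = 0.9485.
Type II error: β = 1 − power = 1 − 0.9485 = 0.0515.

β ≈ 0.051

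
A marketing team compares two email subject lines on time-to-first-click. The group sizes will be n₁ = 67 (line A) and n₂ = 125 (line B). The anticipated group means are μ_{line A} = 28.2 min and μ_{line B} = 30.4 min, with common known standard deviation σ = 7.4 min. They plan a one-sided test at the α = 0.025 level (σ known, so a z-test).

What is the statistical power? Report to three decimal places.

Power ≈ 0.501

Standardized effect: d = |μ_{line A} − μ_{line B}| / σ = |28.2 − 30.4| / 7.4 = 0.2973
Noncentrality parameter: λ = d / √(1/n₁ + 1/n₂) = 0.2973 / √(1/67 + 1/125) = 1.9635
One-sided α = 0.025 → critical value z_{0.025} = 1.960.
Power = Φ(λ − 1.960) = Φ(0.004) = 0.5014.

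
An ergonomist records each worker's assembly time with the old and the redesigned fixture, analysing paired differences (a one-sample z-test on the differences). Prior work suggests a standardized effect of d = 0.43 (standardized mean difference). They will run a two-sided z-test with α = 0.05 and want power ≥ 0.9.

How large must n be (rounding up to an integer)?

n = 57

Set Φ(δ − 1.960) = 0.9; then δ − 1.960 = Φ⁻¹(0.9) = 1.282, giving δ = 3.242.
(For δ > 0 the lower-tail rejection region contributes negligibly to power, so the one-term inversion is standard.)
δ = d·√n ⇒ n = (δ/d)² = (3.242 / 0.43)² = 56.83.
Round up to the next whole unit.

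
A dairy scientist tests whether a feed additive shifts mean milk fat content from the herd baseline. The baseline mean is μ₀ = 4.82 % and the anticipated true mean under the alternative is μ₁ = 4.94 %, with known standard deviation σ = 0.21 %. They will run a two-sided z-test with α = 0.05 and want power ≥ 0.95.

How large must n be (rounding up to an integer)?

Standardized effect: d = |μ₁ − μ₀| / σ = |4.94 − 4.82| / 0.21 = 0.5714
Set Φ(δ − 1.960) = 0.95; then δ − 1.960 = Φ⁻¹(0.95) = 1.645, giving δ = 3.605.
(For δ > 0 the lower-tail rejection region contributes negligibly to power, so the one-term inversion is standard.)
δ = d·√n ⇒ n = (δ/d)² = (3.605 / 0.5714)² = 39.80.
Round up to the next whole unit.

n = 40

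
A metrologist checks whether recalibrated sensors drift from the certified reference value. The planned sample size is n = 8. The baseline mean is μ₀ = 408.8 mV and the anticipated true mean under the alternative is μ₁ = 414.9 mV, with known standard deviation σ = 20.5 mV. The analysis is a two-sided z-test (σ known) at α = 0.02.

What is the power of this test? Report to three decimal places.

Power ≈ 0.070

Standardized effect: d = |μ₁ − μ₀| / σ = |414.9 − 408.8| / 20.5 = 0.2976
Noncentrality parameter: δ = d·√n = 0.2976 × √8 = 0.8416
Two-sided α = 0.02 → critical value z_{0.01} = 2.326.
Power = Φ(δ − 2.326) + Φ(−δ − 2.326) = Φ(-1.485) + Φ(-3.168) = 0.0688 + 0.0008 = 0.0696.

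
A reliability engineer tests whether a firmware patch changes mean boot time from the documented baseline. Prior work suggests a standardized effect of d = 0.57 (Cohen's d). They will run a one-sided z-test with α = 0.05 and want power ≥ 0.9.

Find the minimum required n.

n = 27

For power 0.9 need Φ(δ − z_{0.05}) = 0.9, so δ = z_{0.05} + z_{0.10} = 1.645 + 1.282 = 2.926.
δ = d·√n ⇒ n = (δ/d)² = (2.926 / 0.57)² = 26.36.
Round up to the next whole unit.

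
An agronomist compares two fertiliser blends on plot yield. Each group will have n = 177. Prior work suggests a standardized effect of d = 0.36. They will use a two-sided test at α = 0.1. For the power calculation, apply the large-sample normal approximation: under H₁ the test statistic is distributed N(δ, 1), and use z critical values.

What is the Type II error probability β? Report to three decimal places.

Noncentrality parameter: δ = d·√(n/2) = 0.36 × √(177/2) = 3.3867
Critical value for a two-sided test at α = 0.1: z_{α/2} = 1.645.
Power = Φ(δ − 1.645) + Φ(−δ − 1.645) = Φ(1.742) + Φ(-5.032) = 0.9592 + 0.0000 = 0.9592.
Type II error: β = 1 − power = 1 − 0.9592 = 0.0408.

β ≈ 0.041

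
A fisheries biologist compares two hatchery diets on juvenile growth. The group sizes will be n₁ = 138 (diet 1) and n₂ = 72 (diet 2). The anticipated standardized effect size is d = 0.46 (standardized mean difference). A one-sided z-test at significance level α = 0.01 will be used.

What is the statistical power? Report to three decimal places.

Power ≈ 0.799

Noncentrality parameter: δ = d / √(1/n₁ + 1/n₂) = 0.46 / √(1/138 + 1/72) = 3.1641
One-sided α = 0.01 → critical value z_{0.01} = 2.326.
Power = P(Z > 2.326 − δ) = Φ(0.838) = 0.7989.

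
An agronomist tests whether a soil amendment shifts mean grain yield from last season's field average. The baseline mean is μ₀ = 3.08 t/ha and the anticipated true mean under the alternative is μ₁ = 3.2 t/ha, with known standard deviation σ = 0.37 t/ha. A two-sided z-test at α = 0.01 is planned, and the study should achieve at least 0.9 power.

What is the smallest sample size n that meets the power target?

Standardized effect: d = |μ₁ − μ₀| / σ = |3.2 − 3.08| / 0.37 = 0.3243
Set Φ(δ − 2.576) = 0.9; then δ − 2.576 = Φ⁻¹(0.9) = 1.282, giving δ = 3.857.
(For δ > 0 the lower-tail rejection region contributes negligibly to power, so the one-term inversion is standard.)
δ = d·√n ⇒ n = (δ/d)² = (3.857 / 0.3243)² = 141.46.
Rounding up, n = 142.

n = 142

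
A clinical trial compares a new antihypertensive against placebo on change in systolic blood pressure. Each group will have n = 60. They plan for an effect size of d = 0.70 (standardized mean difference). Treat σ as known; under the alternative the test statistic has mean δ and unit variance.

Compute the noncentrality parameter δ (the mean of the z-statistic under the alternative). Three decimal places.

δ ≈ 3.834

δ = d·√(n/2) = 0.70 × √(60/2) = 3.8341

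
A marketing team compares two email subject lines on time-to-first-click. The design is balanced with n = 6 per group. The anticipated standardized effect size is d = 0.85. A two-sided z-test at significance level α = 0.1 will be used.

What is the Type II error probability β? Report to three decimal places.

Noncentrality parameter: δ = d·√(n/2) = 0.85 × √(6/2) = 1.4722
Critical value for a two-sided test at α = 0.1: z_{α/2} = 1.645.
Power = Φ(δ − 1.645) + Φ(−δ − 1.645) = Φ(-0.173) + Φ(-3.117) = 0.4315 + 0.0009 = 0.4324.
Type II error: β = 1 − power = 1 − 0.4324 = 0.5676.

β ≈ 0.568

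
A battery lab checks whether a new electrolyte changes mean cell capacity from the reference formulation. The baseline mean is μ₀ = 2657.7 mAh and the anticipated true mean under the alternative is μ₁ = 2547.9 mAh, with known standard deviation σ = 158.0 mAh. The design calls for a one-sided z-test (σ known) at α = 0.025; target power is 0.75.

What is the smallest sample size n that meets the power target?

n = 15

Standardized effect: d = |μ₁ − μ₀| / σ = |2547.9 − 2657.7| / 158.0 = 0.6949
Set Φ(δ − 1.960) = 0.75; then δ − 1.960 = Φ⁻¹(0.75) = 0.674, giving δ = 2.634.
δ = d·√n ⇒ n = (δ/d)² = (2.634 / 0.6949)² = 14.37.
Rounding up, n = 15.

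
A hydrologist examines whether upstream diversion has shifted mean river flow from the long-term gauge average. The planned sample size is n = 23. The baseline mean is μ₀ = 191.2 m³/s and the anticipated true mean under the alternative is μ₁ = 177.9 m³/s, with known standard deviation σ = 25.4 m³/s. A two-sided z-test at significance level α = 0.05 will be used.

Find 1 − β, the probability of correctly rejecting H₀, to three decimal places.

Standardized effect: d = |μ₁ − μ₀| / σ = |177.9 − 191.2| / 25.4 = 0.5236
Noncentrality parameter: λ = d·√n = 0.5236 × √23 = 2.5112
Critical value for a two-sided test at α = 0.05: z_{α/2} = 1.960.
Power = Φ(λ − 1.960) + Φ(−λ − 1.960) = Φ(0.551) + Φ(-4.471) = 0.7093 + 0.0000 = 0.7093.

Power ≈ 0.709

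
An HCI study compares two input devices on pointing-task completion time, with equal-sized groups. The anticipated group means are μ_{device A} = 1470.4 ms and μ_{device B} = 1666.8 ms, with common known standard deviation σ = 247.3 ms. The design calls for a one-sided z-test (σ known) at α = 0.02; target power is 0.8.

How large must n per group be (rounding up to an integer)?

Standardized effect: d = |μ_{device A} − μ_{device B}| / σ = |1470.4 − 1666.8| / 247.3 = 0.7942
Set Φ(δ − 2.054) = 0.8; then δ − 2.054 = Φ⁻¹(0.8) = 0.842, giving δ = 2.895.
δ = d·√(n/2) ⇒ n = 2(δ/d)² = 2 × (2.895 / 0.7942)² = 26.58.
Round up to the next whole unit.

n = 27 per group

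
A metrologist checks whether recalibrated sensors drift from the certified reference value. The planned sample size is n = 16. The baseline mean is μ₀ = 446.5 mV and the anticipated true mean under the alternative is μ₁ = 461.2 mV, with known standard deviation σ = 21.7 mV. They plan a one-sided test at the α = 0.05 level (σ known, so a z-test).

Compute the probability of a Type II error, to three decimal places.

β ≈ 0.143

Standardized effect: d = |μ₁ − μ₀| / σ = |461.2 − 446.5| / 21.7 = 0.6774
Noncentrality parameter: δ = d·√n = 0.6774 × √16 = 2.7097
Critical value for a one-sided test at α = 0.05: z_α = 1.645.
Power = P(Z > 1.645 − δ) = Φ(1.065) = 0.8565.
Type II error: β = 1 − power = 1 − 0.8565 = 0.1435.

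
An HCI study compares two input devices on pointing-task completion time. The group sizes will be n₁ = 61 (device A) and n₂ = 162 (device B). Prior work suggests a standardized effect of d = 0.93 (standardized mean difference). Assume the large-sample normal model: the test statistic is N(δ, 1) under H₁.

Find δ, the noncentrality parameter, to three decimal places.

δ ≈ 6.191

The noncentrality parameter scales effect size by the design's sample-size factor: δ = d / √(1/n₁ + 1/n₂) = 0.93 / √(1/61 + 1/162) = 6.1909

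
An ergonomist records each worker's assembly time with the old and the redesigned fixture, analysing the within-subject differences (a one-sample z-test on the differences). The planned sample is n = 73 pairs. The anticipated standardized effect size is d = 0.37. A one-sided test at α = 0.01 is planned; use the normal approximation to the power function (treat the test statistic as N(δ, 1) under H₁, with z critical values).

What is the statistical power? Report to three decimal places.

Power ≈ 0.798

Noncentrality parameter: δ = d·√n = 0.37 × √73 = 3.1613
Critical value for a one-sided test at α = 0.01: z_α = 2.326.
Power = P(Z > 2.326 − δ) = Φ(0.835) = 0.7981.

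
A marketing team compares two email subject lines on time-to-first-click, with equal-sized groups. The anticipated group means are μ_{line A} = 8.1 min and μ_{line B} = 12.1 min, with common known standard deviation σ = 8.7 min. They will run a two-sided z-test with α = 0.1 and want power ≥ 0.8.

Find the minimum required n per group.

Standardized effect: d = |μ_{line A} − μ_{line B}| / σ = |8.1 − 12.1| / 8.7 = 0.4598
For power 0.8 need Φ(δ − z_{0.05}) = 0.8, so δ = z_{0.05} + z_{0.20} = 1.645 + 0.842 = 2.486.
(Ignoring the negligible lower-tail rejection probability gives the usual closed-form inversion.)
δ = d·√(n/2) ⇒ n = 2(δ/d)² = 2 × (2.486 / 0.4598)² = 58.49.
Rounding up, n = 59 per group.

n = 59 per group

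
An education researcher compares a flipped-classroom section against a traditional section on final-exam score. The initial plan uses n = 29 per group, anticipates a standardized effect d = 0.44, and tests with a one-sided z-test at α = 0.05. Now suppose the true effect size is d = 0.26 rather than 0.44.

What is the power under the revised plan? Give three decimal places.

With d = 0.26: δ = d·√(n/2) = 0.26 × √(29/2) = 0.9901. Critical value z_{0.05} = 1.645.
Revised power = P(Z > 1.645 − δ) = Φ(-0.655) = 0.2563.

Power ≈ 0.256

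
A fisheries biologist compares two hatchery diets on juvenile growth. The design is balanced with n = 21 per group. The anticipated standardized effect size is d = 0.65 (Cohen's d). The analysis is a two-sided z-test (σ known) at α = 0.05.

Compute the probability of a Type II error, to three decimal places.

β ≈ 0.442

Noncentrality parameter: δ = d·√(n/2) = 0.65 × √(21/2) = 2.1062
Critical value for a two-sided test at α = 0.05: z_{α/2} = 1.960.
Power = Φ(δ − 1.960) + Φ(−δ − 1.960) = Φ(0.146) + Φ(-4.066) = 0.5581 + 0.0000 = 0.5582.
Type II error: β = 1 − power = 1 − 0.5582 = 0.4418.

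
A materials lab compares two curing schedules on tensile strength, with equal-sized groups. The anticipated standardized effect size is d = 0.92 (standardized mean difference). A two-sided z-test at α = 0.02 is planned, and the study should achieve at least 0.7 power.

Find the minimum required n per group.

For power 0.7 need Φ(δ − z_{0.01}) = 0.7, so δ = z_{0.01} + z_{0.30} = 2.326 + 0.524 = 2.851.
(For δ > 0 the lower-tail rejection region contributes negligibly to power, so the one-term inversion is standard.)
δ = d·√(n/2) ⇒ n = 2(δ/d)² = 2 × (2.851 / 0.92)² = 19.20.
Round up to the next whole unit.

n = 20 per group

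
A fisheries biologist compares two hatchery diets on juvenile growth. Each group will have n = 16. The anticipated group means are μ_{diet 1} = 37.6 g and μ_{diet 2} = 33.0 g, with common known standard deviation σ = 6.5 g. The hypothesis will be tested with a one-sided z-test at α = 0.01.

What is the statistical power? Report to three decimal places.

Power ≈ 0.373

Standardized effect: d = |μ_{diet 1} − μ_{diet 2}| / σ = |37.6 − 33.0| / 6.5 = 0.7077
Noncentrality parameter: δ = d·√(n/2) = 0.7077 × √(16/2) = 2.0017
One-sided α = 0.01 → critical value z_{0.01} = 2.326.
Power = P(Z > 2.326 − δ) = Φ(-0.325) = 0.3727.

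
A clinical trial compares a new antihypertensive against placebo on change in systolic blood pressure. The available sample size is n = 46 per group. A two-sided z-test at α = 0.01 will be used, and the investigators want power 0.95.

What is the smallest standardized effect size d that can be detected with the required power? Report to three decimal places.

Need Φ(δ − 2.576) = 0.95, so δ = 2.576 + 1.645 = 4.221.
(Lower-tail contribution to power is negligible for δ > 0.)
δ = d·√(n/2) ⇒ d = δ/√(n/2) = 4.221/√(46/2) = 0.8801.

d ≈ 0.880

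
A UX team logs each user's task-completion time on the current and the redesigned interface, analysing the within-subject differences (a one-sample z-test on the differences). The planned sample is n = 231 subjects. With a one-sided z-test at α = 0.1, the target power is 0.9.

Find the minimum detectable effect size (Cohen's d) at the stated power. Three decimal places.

d ≈ 0.169

Need Φ(δ − 1.282) = 0.9, so δ = 1.282 + 1.282 = 2.563.
δ = d·√n ⇒ d = δ/√n = 2.563/√231 = 0.1686.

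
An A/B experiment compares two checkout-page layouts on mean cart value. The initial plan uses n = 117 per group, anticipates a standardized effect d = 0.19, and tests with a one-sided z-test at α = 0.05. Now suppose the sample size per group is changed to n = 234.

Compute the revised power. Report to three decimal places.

With n = 234 per group: δ = d·√(n/2) = 0.19 × √(234/2) = 2.0552. Critical value z_{0.05} = 1.645.
Revised power = P(Z > 1.645 − δ) = Φ(0.410) = 0.6592.

Power ≈ 0.659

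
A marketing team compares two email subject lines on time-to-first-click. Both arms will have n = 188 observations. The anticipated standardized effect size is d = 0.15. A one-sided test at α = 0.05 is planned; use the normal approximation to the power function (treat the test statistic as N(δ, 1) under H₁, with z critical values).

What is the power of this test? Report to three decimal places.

Noncentrality parameter: δ = d·√(n/2) = 0.15 × √(188/2) = 1.4543
Critical value for a one-sided test at α = 0.05: z_α = 1.645.
Power = P(Z > 1.645 − δ) = Φ(-0.191) = 0.4244.

Power ≈ 0.424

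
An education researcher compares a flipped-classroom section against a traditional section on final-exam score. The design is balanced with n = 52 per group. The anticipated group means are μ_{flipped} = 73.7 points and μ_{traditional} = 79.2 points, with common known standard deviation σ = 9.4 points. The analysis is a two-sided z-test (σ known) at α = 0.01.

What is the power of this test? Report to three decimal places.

Standardized effect: d = |μ_{flipped} − μ_{traditional}| / σ = |73.7 − 79.2| / 9.4 = 0.5851
Noncentrality parameter: δ = d·√(n/2) = 0.5851 × √(52/2) = 2.9835
Critical value for a two-sided test at α = 0.01: z_{α/2} = 2.576.
Power = Φ(δ − 2.576) + Φ(−δ − 2.576) = Φ(0.408) + Φ(-5.559) = 0.6582 + 0.0000 = 0.6582.

Power ≈ 0.658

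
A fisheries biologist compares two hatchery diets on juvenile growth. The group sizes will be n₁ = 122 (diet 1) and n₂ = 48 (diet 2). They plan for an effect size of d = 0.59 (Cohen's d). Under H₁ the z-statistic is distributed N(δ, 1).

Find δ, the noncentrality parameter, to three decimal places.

δ ≈ 3.463

δ = d / √(1/n₁ + 1/n₂) = 0.59 / √(1/122 + 1/48) = 3.4628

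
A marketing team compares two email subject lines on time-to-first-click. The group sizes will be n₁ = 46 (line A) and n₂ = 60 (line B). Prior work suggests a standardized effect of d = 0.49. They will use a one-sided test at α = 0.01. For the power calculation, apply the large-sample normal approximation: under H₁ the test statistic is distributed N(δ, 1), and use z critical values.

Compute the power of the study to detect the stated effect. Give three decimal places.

Noncentrality parameter: δ = d / √(1/n₁ + 1/n₂) = 0.49 / √(1/46 + 1/60) = 2.5003
Critical value for a one-sided test at α = 0.01: z_α = 2.326.
Power = Φ(δ − 2.326) = Φ(0.174) = 0.5691.

Power ≈ 0.569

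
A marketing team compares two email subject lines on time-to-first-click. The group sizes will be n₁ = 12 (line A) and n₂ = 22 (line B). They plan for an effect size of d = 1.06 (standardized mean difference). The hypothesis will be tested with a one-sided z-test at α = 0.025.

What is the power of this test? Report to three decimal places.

Noncentrality parameter: δ = d / √(1/n₁ + 1/n₂) = 1.06 / √(1/12 + 1/22) = 2.9537
One-sided α = 0.025 → critical value z_{0.025} = 1.960.
Power = P(Z > 1.960 − δ) = Φ(0.994) = 0.8398.

Power ≈ 0.840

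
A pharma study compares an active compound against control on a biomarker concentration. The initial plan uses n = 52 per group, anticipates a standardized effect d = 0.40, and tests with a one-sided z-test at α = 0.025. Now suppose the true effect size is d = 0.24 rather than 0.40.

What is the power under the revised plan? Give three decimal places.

With d = 0.24: δ = d·√(n/2) = 0.24 × √(52/2) = 1.2238. Critical value z_{0.025} = 1.960.
Revised power = P(Z > 1.960 − δ) = Φ(-0.736) = 0.2308.

Power ≈ 0.231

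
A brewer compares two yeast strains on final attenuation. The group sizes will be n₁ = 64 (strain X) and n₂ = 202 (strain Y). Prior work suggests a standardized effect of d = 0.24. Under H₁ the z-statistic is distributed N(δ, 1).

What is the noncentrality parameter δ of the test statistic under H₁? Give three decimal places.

The noncentrality parameter scales effect size by the design's sample-size factor: δ = d / √(1/n₁ + 1/n₂) = 0.24 / √(1/64 + 1/202) = 1.6732

δ ≈ 1.673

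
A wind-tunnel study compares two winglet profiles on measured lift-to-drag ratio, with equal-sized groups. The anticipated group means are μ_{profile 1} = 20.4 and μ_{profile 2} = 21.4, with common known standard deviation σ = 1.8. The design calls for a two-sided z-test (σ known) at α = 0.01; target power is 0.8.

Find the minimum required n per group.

n = 76 per group

Standardized effect: d = |μ_{profile 1} − μ_{profile 2}| / σ = |20.4 − 21.4| / 1.8 = 0.5556
Set Φ(δ − 2.576) = 0.8; then δ − 2.576 = Φ⁻¹(0.8) = 0.842, giving δ = 3.417.
(The Φ(−δ − z_{α/2}) term is vanishingly small for δ > 0 and is dropped in the standard sample-size formula.)
δ = d·√(n/2) ⇒ n = 2(δ/d)² = 2 × (3.417 / 0.5556)² = 75.68.
Rounding up, n = 76 per group.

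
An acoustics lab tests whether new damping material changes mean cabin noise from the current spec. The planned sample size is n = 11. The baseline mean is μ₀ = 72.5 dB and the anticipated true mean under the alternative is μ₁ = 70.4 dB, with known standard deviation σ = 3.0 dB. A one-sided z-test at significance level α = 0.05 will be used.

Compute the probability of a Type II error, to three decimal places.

β ≈ 0.249

Standardized effect: d = |μ₁ − μ₀| / σ = |70.4 − 72.5| / 3.0 = 0.7000
Noncentrality parameter: δ = d·√n = 0.7000 × √11 = 2.3216
Critical value for a one-sided test at α = 0.05: z_α = 1.645.
Power = P(Z > 1.645 − δ) = Φ(0.677) = 0.7507.
Type II error: β = 1 − power = 1 − 0.7507 = 0.2493.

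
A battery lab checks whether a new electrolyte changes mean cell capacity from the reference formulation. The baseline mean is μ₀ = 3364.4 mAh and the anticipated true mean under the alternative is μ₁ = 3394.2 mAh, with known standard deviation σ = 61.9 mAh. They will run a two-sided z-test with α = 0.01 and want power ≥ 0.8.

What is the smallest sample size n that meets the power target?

n = 51

Standardized effect: d = |μ₁ − μ₀| / σ = |3394.2 − 3364.4| / 61.9 = 0.4814
Set Φ(δ − 2.576) = 0.8; then δ − 2.576 = Φ⁻¹(0.8) = 0.842, giving δ = 3.417.
(The Φ(−δ − z_{α/2}) term is vanishingly small for δ > 0 and is dropped in the standard sample-size formula.)
δ = d·√n ⇒ n = (δ/d)² = (3.417 / 0.4814)² = 50.39.
Rounding up, n = 51.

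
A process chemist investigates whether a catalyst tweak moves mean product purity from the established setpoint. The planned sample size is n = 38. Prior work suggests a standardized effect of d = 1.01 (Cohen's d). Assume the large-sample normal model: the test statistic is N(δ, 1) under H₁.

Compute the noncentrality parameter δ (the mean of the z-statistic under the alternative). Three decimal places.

δ = d·√n = 1.01 × √38 = 6.2261

δ ≈ 6.226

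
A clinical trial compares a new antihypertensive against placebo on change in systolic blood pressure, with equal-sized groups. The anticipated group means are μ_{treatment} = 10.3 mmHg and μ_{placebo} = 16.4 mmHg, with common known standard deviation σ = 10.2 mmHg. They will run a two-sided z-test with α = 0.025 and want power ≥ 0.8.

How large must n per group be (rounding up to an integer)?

Standardized effect: d = |μ_{treatment} − μ_{placebo}| / σ = |10.3 − 16.4| / 10.2 = 0.5980
For power 0.8 need Φ(δ − z_{0.0125}) = 0.8, so δ = z_{0.0125} + z_{0.20} = 2.241 + 0.842 = 3.083.
(For δ > 0 the lower-tail rejection region contributes negligibly to power, so the one-term inversion is standard.)
δ = d·√(n/2) ⇒ n = 2(δ/d)² = 2 × (3.083 / 0.5980)² = 53.15.
Rounding up, n = 54 per group.

n = 54 per group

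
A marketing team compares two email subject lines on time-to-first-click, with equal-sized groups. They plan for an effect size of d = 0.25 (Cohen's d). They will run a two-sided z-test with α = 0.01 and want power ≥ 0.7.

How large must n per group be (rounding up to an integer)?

For power 0.7 need Φ(δ − z_{0.005}) = 0.7, so δ = z_{0.005} + z_{0.30} = 2.576 + 0.524 = 3.100.
(The Φ(−δ − z_{α/2}) term is vanishingly small for δ > 0 and is dropped in the standard sample-size formula.)
δ = d·√(n/2) ⇒ n = 2(δ/d)² = 2 × (3.100 / 0.25)² = 307.57.
Round up to the next whole unit.

n = 308 per group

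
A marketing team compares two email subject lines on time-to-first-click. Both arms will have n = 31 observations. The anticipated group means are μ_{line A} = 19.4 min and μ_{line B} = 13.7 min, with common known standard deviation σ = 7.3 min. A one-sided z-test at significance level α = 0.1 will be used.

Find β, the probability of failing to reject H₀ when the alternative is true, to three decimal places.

Standardized effect: d = |μ_{line A} − μ_{line B}| / σ = |19.4 − 13.7| / 7.3 = 0.7808
Noncentrality parameter: δ = d·√(n/2) = 0.7808 × √(31/2) = 3.0741
One-sided α = 0.1 → critical value z_{0.1} = 1.282.
Power = Φ(δ − 1.282) = Φ(1.793) = 0.9635.
Type II error: β = 1 − power = 1 − 0.9635 = 0.0365.

β ≈ 0.037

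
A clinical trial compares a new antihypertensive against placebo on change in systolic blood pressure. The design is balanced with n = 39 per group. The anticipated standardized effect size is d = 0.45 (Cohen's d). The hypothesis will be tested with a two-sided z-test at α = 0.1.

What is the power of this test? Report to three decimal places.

Noncentrality parameter: δ = d·√(n/2) = 0.45 × √(39/2) = 1.9871
Critical value for a two-sided test at α = 0.1: z_{α/2} = 1.645.
Power = Φ(δ − 1.645) + Φ(−δ − 1.645) = Φ(0.342) + Φ(-3.632) = 0.6339 + 0.0001 = 0.6341.

Power ≈ 0.634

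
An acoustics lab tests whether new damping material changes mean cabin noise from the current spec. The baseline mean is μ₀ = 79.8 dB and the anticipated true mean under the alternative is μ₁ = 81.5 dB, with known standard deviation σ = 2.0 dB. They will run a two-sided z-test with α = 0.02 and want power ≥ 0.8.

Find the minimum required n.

Standardized effect: d = |μ₁ − μ₀| / σ = |81.5 − 79.8| / 2.0 = 0.8500
For power 0.8 need Φ(δ − z_{0.01}) = 0.8, so δ = z_{0.01} + z_{0.20} = 2.326 + 0.842 = 3.168.
(For δ > 0 the lower-tail rejection region contributes negligibly to power, so the one-term inversion is standard.)
δ = d·√n ⇒ n = (δ/d)² = (3.168 / 0.8500)² = 13.89.
Rounding up, n = 14.

n = 14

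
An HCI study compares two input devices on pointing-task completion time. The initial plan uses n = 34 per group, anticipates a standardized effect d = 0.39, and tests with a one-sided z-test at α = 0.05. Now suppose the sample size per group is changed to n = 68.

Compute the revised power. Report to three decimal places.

With n = 68 per group: δ = d·√(n/2) = 0.39 × √(68/2) = 2.2741. Critical value z_{0.05} = 1.645.
Revised power = P(Z > 1.645 − δ) = Φ(0.629) = 0.7354.

Power ≈ 0.735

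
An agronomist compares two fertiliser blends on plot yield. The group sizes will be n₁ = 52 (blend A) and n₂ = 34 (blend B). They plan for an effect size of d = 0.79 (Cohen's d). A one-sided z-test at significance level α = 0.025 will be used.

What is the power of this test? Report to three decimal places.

Noncentrality parameter: δ = d / √(1/n₁ + 1/n₂) = 0.79 / √(1/52 + 1/34) = 3.5819
One-sided α = 0.025 → critical value z_{0.025} = 1.960.
Power = P(Z > 1.960 − δ) = Φ(1.622) = 0.9476.

Power ≈ 0.948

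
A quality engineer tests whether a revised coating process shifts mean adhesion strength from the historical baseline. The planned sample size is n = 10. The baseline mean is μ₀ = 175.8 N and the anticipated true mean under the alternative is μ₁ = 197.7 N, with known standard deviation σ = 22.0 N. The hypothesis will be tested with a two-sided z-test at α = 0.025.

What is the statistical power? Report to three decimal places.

Standardized effect: d = |μ₁ − μ₀| / σ = |197.7 − 175.8| / 22.0 = 0.9955
Noncentrality parameter: δ = d·√n = 0.9955 × √10 = 3.1479
Two-sided α = 0.025 → critical value z_{0.0125} = 2.241.
Power = Φ(δ − 2.241) + Φ(−δ − 2.241) = Φ(0.907) + Φ(-5.389) = 0.8177 + 0.0000 = 0.8177.

Power ≈ 0.818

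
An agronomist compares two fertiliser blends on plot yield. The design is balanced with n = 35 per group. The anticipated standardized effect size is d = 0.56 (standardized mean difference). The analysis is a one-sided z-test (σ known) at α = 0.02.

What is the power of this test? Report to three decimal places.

Power ≈ 0.614

Noncentrality parameter: δ = d·√(n/2) = 0.56 × √(35/2) = 2.3426
Critical value for a one-sided test at α = 0.02: z_α = 2.054.
Power = Φ(δ − 2.054) = Φ(0.289) = 0.6137.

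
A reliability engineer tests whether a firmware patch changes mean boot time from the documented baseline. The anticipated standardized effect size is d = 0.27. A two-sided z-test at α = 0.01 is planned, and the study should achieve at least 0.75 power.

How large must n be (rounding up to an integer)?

Set Φ(δ − 2.576) = 0.75; then δ − 2.576 = Φ⁻¹(0.75) = 0.674, giving δ = 3.250.
(The Φ(−δ − z_{α/2}) term is vanishingly small for δ > 0 and is dropped in the standard sample-size formula.)
δ = d·√n ⇒ n = (δ/d)² = (3.250 / 0.27)² = 144.92.
Round up to the next whole unit.

n = 145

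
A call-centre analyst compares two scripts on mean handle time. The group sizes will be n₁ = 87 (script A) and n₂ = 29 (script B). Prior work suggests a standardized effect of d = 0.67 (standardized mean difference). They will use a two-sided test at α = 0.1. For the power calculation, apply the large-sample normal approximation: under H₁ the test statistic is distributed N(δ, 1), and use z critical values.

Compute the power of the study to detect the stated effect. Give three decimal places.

Noncentrality parameter: δ = d / √(1/n₁ + 1/n₂) = 0.67 / √(1/87 + 1/29) = 3.1247
Critical value for a two-sided test at α = 0.1: z_{α/2} = 1.645.
Power = Φ(δ − 1.645) + Φ(−δ − 1.645) = Φ(1.480) + Φ(-4.770) = 0.9305 + 0.0000 = 0.9305.

Power ≈ 0.931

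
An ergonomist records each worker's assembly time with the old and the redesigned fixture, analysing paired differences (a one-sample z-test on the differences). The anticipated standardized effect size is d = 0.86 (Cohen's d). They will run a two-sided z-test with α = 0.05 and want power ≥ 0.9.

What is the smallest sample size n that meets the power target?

n = 15

For power 0.9 need Φ(δ − z_{0.025}) = 0.9, so δ = z_{0.025} + z_{0.10} = 1.960 + 1.282 = 3.242.
(Ignoring the negligible lower-tail rejection probability gives the usual closed-form inversion.)
δ = d·√n ⇒ n = (δ/d)² = (3.242 / 0.86)² = 14.21.
Rounding up, n = 15.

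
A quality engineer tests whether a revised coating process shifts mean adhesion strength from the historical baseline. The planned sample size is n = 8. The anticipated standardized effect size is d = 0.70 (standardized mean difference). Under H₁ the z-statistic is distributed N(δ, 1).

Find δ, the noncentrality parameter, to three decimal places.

δ ≈ 1.980

The noncentrality parameter scales effect size by the design's sample-size factor: δ = d·√n = 0.70 × √8 = 1.9799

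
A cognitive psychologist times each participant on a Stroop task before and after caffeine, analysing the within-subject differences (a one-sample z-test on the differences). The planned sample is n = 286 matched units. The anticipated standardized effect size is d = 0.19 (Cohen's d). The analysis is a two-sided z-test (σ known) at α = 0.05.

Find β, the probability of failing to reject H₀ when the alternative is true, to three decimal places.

β ≈ 0.105

Noncentrality parameter: δ = d·√n = 0.19 × √286 = 3.2132
Critical value for a two-sided test at α = 0.05: z_{α/2} = 1.960.
Power = Φ(δ − 1.960) + Φ(−δ − 1.960) = Φ(1.253) + Φ(-5.173) = 0.8949 + 0.0000 = 0.8949.
Type II error: β = 1 − power = 1 − 0.8949 = 0.1051.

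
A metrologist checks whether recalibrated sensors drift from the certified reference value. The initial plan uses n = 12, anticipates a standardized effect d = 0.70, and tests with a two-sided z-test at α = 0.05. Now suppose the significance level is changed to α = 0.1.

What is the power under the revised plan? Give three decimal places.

Power ≈ 0.782

δ = d·√n = 0.70 × √12 = 2.4249 (unchanged). New critical value: z_{0.05} = 1.645.
Revised power = Φ(δ − 1.645) + Φ(−δ − 1.645) = Φ(0.780) + Φ(-4.070) = 0.7823 + 0.0000 = 0.7823.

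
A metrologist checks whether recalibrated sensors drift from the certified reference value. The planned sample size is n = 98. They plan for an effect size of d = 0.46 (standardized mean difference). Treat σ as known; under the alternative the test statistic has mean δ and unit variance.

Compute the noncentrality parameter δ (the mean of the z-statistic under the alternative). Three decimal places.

The noncentrality parameter scales effect size by the design's sample-size factor: δ = d·√n = 0.46 × √98 = 4.5538

δ ≈ 4.554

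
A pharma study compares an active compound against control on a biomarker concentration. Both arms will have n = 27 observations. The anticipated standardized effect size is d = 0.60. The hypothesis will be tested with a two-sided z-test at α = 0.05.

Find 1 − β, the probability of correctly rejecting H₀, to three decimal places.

Noncentrality parameter: λ = d·√(n/2) = 0.60 × √(27/2) = 2.2045
Two-sided α = 0.05 → critical value z_{0.025} = 1.960.
Power = Φ(λ − 1.960) + Φ(−λ − 1.960) = Φ(0.245) + Φ(-4.165) = 0.5966 + 0.0000 = 0.5966.

Power ≈ 0.597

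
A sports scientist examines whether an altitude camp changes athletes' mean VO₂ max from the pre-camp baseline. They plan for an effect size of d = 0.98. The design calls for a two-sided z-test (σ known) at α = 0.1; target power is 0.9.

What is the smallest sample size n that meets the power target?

For power 0.9 need Φ(δ − z_{0.05}) = 0.9, so δ = z_{0.05} + z_{0.10} = 1.645 + 1.282 = 2.926.
(Ignoring the negligible lower-tail rejection probability gives the usual closed-form inversion.)
δ = d·√n ⇒ n = (δ/d)² = (2.926 / 0.98)² = 8.92.
Rounding up, n = 9.

n = 9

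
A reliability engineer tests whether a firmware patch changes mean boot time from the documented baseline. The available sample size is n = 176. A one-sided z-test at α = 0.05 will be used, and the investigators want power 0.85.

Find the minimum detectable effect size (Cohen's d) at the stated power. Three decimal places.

d ≈ 0.202

Required noncentrality: δ = z_{0.05} + z_{0.15} = 1.645 + 1.036 = 2.681.
δ = d·√n ⇒ d = δ/√n = 2.681/√176 = 0.2021.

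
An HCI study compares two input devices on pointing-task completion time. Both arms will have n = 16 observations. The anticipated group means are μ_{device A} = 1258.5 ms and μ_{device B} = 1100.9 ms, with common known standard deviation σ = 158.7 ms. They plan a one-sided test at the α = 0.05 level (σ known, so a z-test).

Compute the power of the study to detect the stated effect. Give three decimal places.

Standardized effect: d = |μ_{device A} − μ_{device B}| / σ = |1258.5 − 1100.9| / 158.7 = 0.9931
Noncentrality parameter: δ = d·√(n/2) = 0.9931 × √(16/2) = 2.8088
Critical value for a one-sided test at α = 0.05: z_α = 1.645.
Power = P(Z > 1.645 − δ) = Φ(1.164) = 0.8778.

Power ≈ 0.878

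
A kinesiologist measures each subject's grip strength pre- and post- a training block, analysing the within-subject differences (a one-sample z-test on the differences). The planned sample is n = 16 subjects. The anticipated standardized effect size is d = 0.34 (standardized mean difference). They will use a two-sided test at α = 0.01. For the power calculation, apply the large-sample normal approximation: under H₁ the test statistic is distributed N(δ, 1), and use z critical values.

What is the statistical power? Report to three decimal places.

Power ≈ 0.112

Noncentrality parameter: δ = d·√n = 0.34 × √16 = 1.3600
Critical value for a two-sided test at α = 0.01: z_{α/2} = 2.576.
Power = Φ(δ − 2.576) + Φ(−δ − 2.576) = Φ(-1.216) + Φ(-3.936) = 0.1120 + 0.0000 = 0.1121.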